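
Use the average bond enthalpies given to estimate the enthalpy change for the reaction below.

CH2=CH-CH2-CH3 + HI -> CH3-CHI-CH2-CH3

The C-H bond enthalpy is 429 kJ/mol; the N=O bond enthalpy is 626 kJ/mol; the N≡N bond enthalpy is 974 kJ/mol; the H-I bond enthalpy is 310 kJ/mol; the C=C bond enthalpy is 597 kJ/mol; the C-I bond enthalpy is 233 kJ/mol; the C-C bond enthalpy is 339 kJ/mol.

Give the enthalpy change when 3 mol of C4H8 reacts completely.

Bonds broken (reactants):
  C-C: 2 × 339 = 678
  C-H: 8 × 429 = 3432
  C=C: 1 × 597 = 597
  H-I: 1 × 310 = 310
  Σ(broken) = 5017 kJ
Bonds formed (products):
  C-C: 3 × 339 = 1017
  C-H: 9 × 429 = 3861
  C-I: 1 × 233 = 233
  Σ(formed) = 5111 kJ
ΔH = Σ(broken) − Σ(formed) = 5017 − 5111 = −94 kJ
For 3× the reaction as written: 3 × (−94) = −282 kJ

ΔH = −282 kJ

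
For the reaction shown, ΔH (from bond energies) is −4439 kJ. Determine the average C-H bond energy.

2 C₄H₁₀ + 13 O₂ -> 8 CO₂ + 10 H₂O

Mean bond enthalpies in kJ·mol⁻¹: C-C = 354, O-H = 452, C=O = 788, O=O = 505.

Let D be the C-H bond energy.
Σ(broken) = 6×354 + 20×D + 13×505 = 8689 + 20D
Σ(formed) = 16×788 + 20×452 = 21648
ΔH = Σ(broken) − Σ(formed) = (8689 + 20D) − (21648) = −12959 + 20D
Setting this equal to −4439 kJ gives 20D = 8520, so D = 426 kJ/mol.

D(C-H) ≈ 426 kJ/mol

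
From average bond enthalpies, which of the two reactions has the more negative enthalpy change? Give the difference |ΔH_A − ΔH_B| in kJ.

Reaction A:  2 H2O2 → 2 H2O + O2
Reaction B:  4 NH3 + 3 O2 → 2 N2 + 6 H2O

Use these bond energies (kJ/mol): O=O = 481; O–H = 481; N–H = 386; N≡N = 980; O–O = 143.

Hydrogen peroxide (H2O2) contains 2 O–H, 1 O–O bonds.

Reaction A:
  Bonds broken (reactants):
    O–H: 4 × 481 = 1924
    O–O: 2 × 143 = 286
    Σ(broken) = 2210 kJ
  Bonds formed (products):
    O–H: 4 × 481 = 1924
    O=O: 1 × 481 = 481
    Σ(formed) = 2405 kJ
  ΔH_A = 2210 − 2405 = −195 kJ
Reaction B:
  Bonds broken (reactants):
    N–H: 12 × 386 = 4632
    O=O: 3 × 481 = 1443
    Σ(broken) = 6075 kJ
  Bonds formed (products):
    N≡N: 2 × 980 = 1960
    O–H: 12 × 481 = 5772
    Σ(formed) = 7732 kJ
  ΔH_B = 6075 − 7732 = −1657 kJ
ΔH_A − ΔH_B = +1462 kJ, so reaction B has the more negative ΔH; |ΔH_A − ΔH_B| = 1462 kJ.

Reaction B, by 1462 kJ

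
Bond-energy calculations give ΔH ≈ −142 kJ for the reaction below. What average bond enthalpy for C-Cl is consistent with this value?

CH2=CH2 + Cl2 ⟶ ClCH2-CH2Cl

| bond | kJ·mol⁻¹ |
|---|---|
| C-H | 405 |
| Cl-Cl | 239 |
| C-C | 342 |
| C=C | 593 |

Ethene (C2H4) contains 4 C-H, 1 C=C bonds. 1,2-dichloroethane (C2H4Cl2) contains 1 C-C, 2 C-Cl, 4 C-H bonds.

Let D be the C-Cl bond energy.
Σ(broken) = 4×405 + 1×593 + 1×239 = 2452
Σ(formed) = 1×342 + 2×D + 4×405 = 1962 + 2D
ΔH = Σ(broken) − Σ(formed) = (2452) − (1962 + 2D) = +490 − 2D
Setting this equal to −142 kJ gives 2D = 632, so D = 316 kJ/mol.

D(C-Cl) ≈ 316 kJ/mol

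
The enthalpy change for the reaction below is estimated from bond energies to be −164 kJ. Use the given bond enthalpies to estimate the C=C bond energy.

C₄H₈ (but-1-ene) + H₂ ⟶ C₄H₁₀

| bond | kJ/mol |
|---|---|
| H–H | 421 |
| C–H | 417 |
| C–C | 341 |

D(C=C) ≈ 590 kJ/mol

Let D be the C=C bond energy.
Σ(broken) = 2×341 + 8×417 + 1×D + 1×421 = 4439 + D
Σ(formed) = 3×341 + 10×417 = 5193
ΔH = Σ(broken) − Σ(formed) = (4439 + D) − (5193) = −754 + D
Setting this equal to −164 kJ gives D = 590 kJ/mol.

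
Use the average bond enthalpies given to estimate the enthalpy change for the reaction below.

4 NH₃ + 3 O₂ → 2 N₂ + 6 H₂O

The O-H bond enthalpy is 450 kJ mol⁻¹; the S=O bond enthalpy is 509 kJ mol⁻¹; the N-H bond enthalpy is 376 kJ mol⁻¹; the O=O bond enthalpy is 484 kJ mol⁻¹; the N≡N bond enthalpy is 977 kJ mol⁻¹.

Bonds broken (reactants):
  N-H: 12 × 376 = 4512
  O=O: 3 × 484 = 1452
  Σ(broken) = 5964 kJ
Bonds formed (products):
  N≡N: 2 × 977 = 1954
  O-H: 12 × 450 = 5400
  Σ(formed) = 7354 kJ
ΔH = Σ(broken) − Σ(formed) = 5964 − 7354 = −1390 kJ

ΔH ≈ −1390 kJ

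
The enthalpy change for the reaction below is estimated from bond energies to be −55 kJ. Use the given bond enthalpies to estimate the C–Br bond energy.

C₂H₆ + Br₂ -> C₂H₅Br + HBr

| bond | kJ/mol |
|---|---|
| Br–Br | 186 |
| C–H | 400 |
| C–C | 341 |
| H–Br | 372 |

D(C–Br) ≈ 269 kJ/mol

Let D be the C–Br bond energy.
Σ(broken) = 1×186 + 1×341 + 6×400 = 2927
Σ(formed) = 1×D + 1×341 + 5×400 + 1×372 = 2713 + D
ΔH = Σ(broken) − Σ(formed) = (2927) − (2713 + D) = +214 − D
Setting this equal to −55 kJ gives D = 269 kJ/mol.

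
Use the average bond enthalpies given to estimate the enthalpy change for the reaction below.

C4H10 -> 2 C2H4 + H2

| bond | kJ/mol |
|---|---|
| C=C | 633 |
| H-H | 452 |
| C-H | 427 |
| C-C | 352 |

ΔH ≈ +192 kJ

Bonds broken (reactants):
  C-C: 3 × 352 = 1056
  C-H: 10 × 427 = 4270
  Σ(broken) = 5326 kJ
Bonds formed (products):
  C-H: 8 × 427 = 3416
  C=C: 2 × 633 = 1266
  H-H: 1 × 452 = 452
  Σ(formed) = 5134 kJ
ΔH = Σ(broken) − Σ(formed) = 5326 − 5134 = +192 kJ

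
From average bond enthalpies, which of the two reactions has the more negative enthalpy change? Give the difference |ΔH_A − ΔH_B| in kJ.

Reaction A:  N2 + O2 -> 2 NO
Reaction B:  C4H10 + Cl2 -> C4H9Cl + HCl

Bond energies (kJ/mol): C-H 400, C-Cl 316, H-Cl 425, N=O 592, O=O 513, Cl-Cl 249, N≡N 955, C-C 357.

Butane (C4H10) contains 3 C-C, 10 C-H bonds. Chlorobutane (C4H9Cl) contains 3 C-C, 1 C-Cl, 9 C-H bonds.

Reaction B, by 376 kJ

Reaction A:
  Bonds broken (reactants):
    N≡N: 1 × 955 = 955
    O=O: 1 × 513 = 513
    Σ(broken) = 1468 kJ
  Bonds formed (products):
    N=O: 2 × 592 = 1184
    Σ(formed) = 1184 kJ
  ΔH_A = 1468 − 1184 = +284 kJ
Reaction B:
  Bonds broken (reactants):
    C-C: 3 × 357 = 1071
    C-H: 10 × 400 = 4000
    Cl-Cl: 1 × 249 = 249
    Σ(broken) = 5320 kJ
  Bonds formed (products):
    C-C: 3 × 357 = 1071
    C-Cl: 1 × 316 = 316
    C-H: 9 × 400 = 3600
    H-Cl: 1 × 425 = 425
    Σ(formed) = 5412 kJ
  ΔH_B = 5320 − 5412 = −92 kJ
ΔH_A − ΔH_B = +376 kJ, so reaction B has the more negative ΔH; |ΔH_A − ΔH_B| = 376 kJ.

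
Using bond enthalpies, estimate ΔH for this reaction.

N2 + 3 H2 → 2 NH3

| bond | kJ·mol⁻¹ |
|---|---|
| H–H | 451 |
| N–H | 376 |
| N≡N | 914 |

Bonds broken (reactants):
  H–H: 3 × 451 = 1353
  N≡N: 1 × 914 = 914
  Σ(broken) = 2267 kJ
Bonds formed (products):
  N–H: 6 × 376 = 2256
  Σ(formed) = 2256 kJ
ΔH = Σ(broken) − Σ(formed) = 2267 − 2256 = +11 kJ

ΔH ≈ +11 kJ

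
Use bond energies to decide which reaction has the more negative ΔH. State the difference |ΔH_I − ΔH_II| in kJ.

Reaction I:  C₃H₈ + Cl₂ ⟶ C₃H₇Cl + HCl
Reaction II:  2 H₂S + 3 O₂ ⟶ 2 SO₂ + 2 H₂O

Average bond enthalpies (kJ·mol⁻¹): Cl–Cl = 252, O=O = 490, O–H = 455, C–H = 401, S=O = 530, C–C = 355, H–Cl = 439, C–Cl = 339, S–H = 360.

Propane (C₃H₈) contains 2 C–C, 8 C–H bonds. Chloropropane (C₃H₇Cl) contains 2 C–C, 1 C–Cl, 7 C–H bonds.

Reaction I:
  Bonds broken (reactants):
    C–C: 2 × 355 = 710
    C–H: 8 × 401 = 3208
    Cl–Cl: 1 × 252 = 252
    Σ(broken) = 4170 kJ
  Bonds formed (products):
    C–C: 2 × 355 = 710
    C–Cl: 1 × 339 = 339
    C–H: 7 × 401 = 2807
    H–Cl: 1 × 439 = 439
    Σ(formed) = 4295 kJ
  ΔH_I = 4170 − 4295 = −125 kJ
Reaction II:
  Bonds broken (reactants):
    O=O: 3 × 490 = 1470
    S–H: 4 × 360 = 1440
    Σ(broken) = 2910 kJ
  Bonds formed (products):
    O–H: 4 × 455 = 1820
    S=O: 4 × 530 = 2120
    Σ(formed) = 3940 kJ
  ΔH_II = 2910 − 3940 = −1030 kJ
ΔH_I − ΔH_II = +905 kJ, so reaction II has the more negative ΔH; |ΔH_I − ΔH_II| = 905 kJ.

Reaction II, by 905 kJ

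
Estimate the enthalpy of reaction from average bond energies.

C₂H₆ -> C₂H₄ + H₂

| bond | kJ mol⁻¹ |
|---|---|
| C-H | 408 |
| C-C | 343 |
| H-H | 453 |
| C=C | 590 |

ΔH ≈ +116 kJ

Bonds broken (reactants):
  C-C: 1 × 343 = 343
  C-H: 6 × 408 = 2448
  Σ(broken) = 2791 kJ
Bonds formed (products):
  C-H: 4 × 408 = 1632
  C=C: 1 × 590 = 590
  H-H: 1 × 453 = 453
  Σ(formed) = 2675 kJ
ΔH = Σ(broken) − Σ(formed) = 2791 − 2675 = +116 kJ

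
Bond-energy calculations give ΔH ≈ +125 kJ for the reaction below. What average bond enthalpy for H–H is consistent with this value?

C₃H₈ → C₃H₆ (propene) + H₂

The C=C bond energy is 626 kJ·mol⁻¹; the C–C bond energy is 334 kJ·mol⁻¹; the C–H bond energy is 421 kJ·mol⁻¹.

Let D be the H–H bond energy.
Σ(broken) = 2×334 + 8×421 = 4036
Σ(formed) = 1×334 + 6×421 + 1×626 + 1×D = 3486 + D
ΔH = Σ(broken) − Σ(formed) = (4036) − (3486 + D) = +550 − D
Setting this equal to +125 kJ gives D = 425 kJ/mol.

D(H–H) ≈ 425 kJ/mol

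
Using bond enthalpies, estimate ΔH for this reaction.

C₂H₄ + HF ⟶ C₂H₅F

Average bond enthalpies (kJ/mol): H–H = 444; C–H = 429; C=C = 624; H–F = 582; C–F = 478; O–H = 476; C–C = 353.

ΔH ≈ −54 kJ

Bonds broken (reactants):
  C–H: 4 × 429 = 1716
  C=C: 1 × 624 = 624
  H–F: 1 × 582 = 582
  Σ(broken) = 2922 kJ
Bonds formed (products):
  C–C: 1 × 353 = 353
  C–F: 1 × 478 = 478
  C–H: 5 × 429 = 2145
  Σ(formed) = 2976 kJ
ΔH = Σ(broken) − Σ(formed) = 2922 − 2976 = −54 kJ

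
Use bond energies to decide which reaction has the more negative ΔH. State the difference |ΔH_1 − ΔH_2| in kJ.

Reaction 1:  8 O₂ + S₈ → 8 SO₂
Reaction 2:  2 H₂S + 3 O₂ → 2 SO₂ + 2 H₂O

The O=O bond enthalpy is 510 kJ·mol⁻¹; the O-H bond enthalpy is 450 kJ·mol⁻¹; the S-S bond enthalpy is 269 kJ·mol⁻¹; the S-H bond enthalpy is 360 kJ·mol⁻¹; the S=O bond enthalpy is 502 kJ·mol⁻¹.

Reaction 1:
  Bonds broken (reactants):
    O=O: 8 × 510 = 4080
    S-S: 8 × 269 = 2152
    Σ(broken) = 6232 kJ
  Bonds formed (products):
    S=O: 16 × 502 = 8032
    Σ(formed) = 8032 kJ
  ΔH_1 = 6232 − 8032 = −1800 kJ
Reaction 2:
  Bonds broken (reactants):
    O=O: 3 × 510 = 1530
    S-H: 4 × 360 = 1440
    Σ(broken) = 2970 kJ
  Bonds formed (products):
    O-H: 4 × 450 = 1800
    S=O: 4 × 502 = 2008
    Σ(formed) = 3808 kJ
  ΔH_2 = 2970 − 3808 = −838 kJ
ΔH_1 − ΔH_2 = −962 kJ, so reaction 1 has the more negative ΔH; |ΔH_1 − ΔH_2| = 962 kJ.

Reaction 1, by 962 kJ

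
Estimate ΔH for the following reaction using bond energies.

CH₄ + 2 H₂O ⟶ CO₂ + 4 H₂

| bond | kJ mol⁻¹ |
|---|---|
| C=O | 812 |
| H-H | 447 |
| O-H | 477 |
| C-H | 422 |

ΔH ≈ +184 kJ

Bonds broken (reactants):
  C-H: 4 × 422 = 1688
  O-H: 4 × 477 = 1908
  Σ(broken) = 3596 kJ
Bonds formed (products):
  C=O: 2 × 812 = 1624
  H-H: 4 × 447 = 1788
  Σ(formed) = 3412 kJ
ΔH = Σ(broken) − Σ(formed) = 3596 − 3412 = +184 kJ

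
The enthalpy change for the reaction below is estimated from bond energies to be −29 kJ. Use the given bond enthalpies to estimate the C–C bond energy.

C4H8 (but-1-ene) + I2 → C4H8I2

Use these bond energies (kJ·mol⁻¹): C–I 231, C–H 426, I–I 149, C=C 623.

D(C–C) ≈ 339 kJ/mol

Let D be the C–C bond energy.
Σ(broken) = 2×D + 8×426 + 1×623 + 1×149 = 4180 + 2D
Σ(formed) = 3×D + 8×426 + 2×231 = 3870 + 3D
ΔH = Σ(broken) − Σ(formed) = (4180 + 2D) − (3870 + 3D) = +310 − D
Setting this equal to −29 kJ gives D = 339 kJ/mol.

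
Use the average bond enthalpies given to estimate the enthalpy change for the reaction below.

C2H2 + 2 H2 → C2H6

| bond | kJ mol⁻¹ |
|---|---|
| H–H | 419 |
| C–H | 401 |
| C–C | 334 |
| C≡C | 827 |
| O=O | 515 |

Bonds broken (reactants):
  C≡C: 1 × 827 = 827
  C–H: 2 × 401 = 802
  H–H: 2 × 419 = 838
  Σ(broken) = 2467 kJ
Bonds formed (products):
  C–C: 1 × 334 = 334
  C–H: 6 × 401 = 2406
  Σ(formed) = 2740 kJ
ΔH = Σ(broken) − Σ(formed) = 2467 − 2740 = −273 kJ

ΔH ≈ −273 kJ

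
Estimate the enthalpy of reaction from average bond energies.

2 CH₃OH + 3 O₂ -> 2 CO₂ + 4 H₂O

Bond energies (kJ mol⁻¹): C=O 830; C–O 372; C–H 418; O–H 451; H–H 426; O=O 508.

Bonds broken (reactants):
  C–H: 6 × 418 = 2508
  C–O: 2 × 372 = 744
  O–H: 2 × 451 = 902
  O=O: 3 × 508 = 1524
  Σ(broken) = 5678 kJ
Bonds formed (products):
  C=O: 4 × 830 = 3320
  O–H: 8 × 451 = 3608
  Σ(formed) = 6928 kJ
ΔH = Σ(broken) − Σ(formed) = 5678 − 6928 = −1250 kJ

ΔH ≈ −1250 kJ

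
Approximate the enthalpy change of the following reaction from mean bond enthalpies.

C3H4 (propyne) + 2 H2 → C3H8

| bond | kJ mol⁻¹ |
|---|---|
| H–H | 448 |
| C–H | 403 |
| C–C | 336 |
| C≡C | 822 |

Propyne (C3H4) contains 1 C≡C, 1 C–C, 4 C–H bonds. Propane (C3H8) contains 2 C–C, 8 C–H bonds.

Bonds broken (reactants):
  C≡C: 1 × 822 = 822
  C–C: 1 × 336 = 336
  C–H: 4 × 403 = 1612
  H–H: 2 × 448 = 896
  Σ(broken) = 3666 kJ
Bonds formed (products):
  C–C: 2 × 336 = 672
  C–H: 8 × 403 = 3224
  Σ(formed) = 3896 kJ
ΔH = Σ(broken) − Σ(formed) = 3666 − 3896 = −230 kJ

ΔH ≈ −230 kJ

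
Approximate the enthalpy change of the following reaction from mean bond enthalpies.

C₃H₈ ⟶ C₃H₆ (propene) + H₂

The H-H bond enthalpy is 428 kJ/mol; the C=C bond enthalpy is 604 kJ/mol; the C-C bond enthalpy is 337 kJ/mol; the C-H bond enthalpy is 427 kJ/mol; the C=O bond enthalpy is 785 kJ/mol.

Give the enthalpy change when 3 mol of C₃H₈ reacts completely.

ΔH = +477 kJ

Bonds broken (reactants):
  C-C: 2 × 337 = 674
  C-H: 8 × 427 = 3416
  Σ(broken) = 4090 kJ
Bonds formed (products):
  C-C: 1 × 337 = 337
  C-H: 6 × 427 = 2562
  C=C: 1 × 604 = 604
  H-H: 1 × 428 = 428
  Σ(formed) = 3931 kJ
ΔH = Σ(broken) − Σ(formed) = 4090 − 3931 = +159 kJ
For 3× the reaction as written: 3 × (+159) = +477 kJ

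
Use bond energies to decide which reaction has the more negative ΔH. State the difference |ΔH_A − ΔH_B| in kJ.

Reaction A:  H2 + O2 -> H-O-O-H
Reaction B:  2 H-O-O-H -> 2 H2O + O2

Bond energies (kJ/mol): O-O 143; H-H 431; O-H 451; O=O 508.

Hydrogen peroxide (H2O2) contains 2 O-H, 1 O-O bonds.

Reaction A:
  Bonds broken (reactants):
    H-H: 1 × 431 = 431
    O=O: 1 × 508 = 508
    Σ(broken) = 939 kJ
  Bonds formed (products):
    O-H: 2 × 451 = 902
    O-O: 1 × 143 = 143
    Σ(formed) = 1045 kJ
  ΔH_A = 939 − 1045 = −106 kJ
Reaction B:
  Bonds broken (reactants):
    O-H: 4 × 451 = 1804
    O-O: 2 × 143 = 286
    Σ(broken) = 2090 kJ
  Bonds formed (products):
    O-H: 4 × 451 = 1804
    O=O: 1 × 508 = 508
    Σ(formed) = 2312 kJ
  ΔH_B = 2090 − 2312 = −222 kJ
ΔH_A − ΔH_B = +116 kJ, so reaction B has the more negative ΔH; |ΔH_A − ΔH_B| = 116 kJ.

Reaction B, by 116 kJ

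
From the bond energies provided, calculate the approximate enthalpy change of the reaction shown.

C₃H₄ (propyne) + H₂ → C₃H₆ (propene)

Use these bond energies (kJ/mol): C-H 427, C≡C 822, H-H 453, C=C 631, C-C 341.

Bonds broken (reactants):
  C≡C: 1 × 822 = 822
  C-C: 1 × 341 = 341
  C-H: 4 × 427 = 1708
  H-H: 1 × 453 = 453
  Σ(broken) = 3324 kJ
Bonds formed (products):
  C-C: 1 × 341 = 341
  C-H: 6 × 427 = 2562
  C=C: 1 × 631 = 631
  Σ(formed) = 3534 kJ
ΔH = Σ(broken) − Σ(formed) = 3324 − 3534 = −210 kJ

ΔH ≈ −210 kJ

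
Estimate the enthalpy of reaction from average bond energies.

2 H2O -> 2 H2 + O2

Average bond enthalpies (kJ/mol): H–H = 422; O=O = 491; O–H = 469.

ΔH ≈ +541 kJ

Bonds broken (reactants):
  O–H: 4 × 469 = 1876
  Σ(broken) = 1876 kJ
Bonds formed (products):
  H–H: 2 × 422 = 844
  O=O: 1 × 491 = 491
  Σ(formed) = 1335 kJ
ΔH = Σ(broken) − Σ(formed) = 1876 − 1335 = +541 kJ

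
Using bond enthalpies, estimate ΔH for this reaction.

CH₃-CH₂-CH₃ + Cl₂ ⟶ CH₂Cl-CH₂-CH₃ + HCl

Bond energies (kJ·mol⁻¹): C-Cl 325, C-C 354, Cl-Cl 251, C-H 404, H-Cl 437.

ΔH ≈ −107 kJ

Bonds broken (reactants):
  C-C: 2 × 354 = 708
  C-H: 8 × 404 = 3232
  Cl-Cl: 1 × 251 = 251
  Σ(broken) = 4191 kJ
Bonds formed (products):
  C-C: 2 × 354 = 708
  C-Cl: 1 × 325 = 325
  C-H: 7 × 404 = 2828
  H-Cl: 1 × 437 = 437
  Σ(formed) = 4298 kJ
ΔH = Σ(broken) − Σ(formed) = 4191 − 4298 = −107 kJ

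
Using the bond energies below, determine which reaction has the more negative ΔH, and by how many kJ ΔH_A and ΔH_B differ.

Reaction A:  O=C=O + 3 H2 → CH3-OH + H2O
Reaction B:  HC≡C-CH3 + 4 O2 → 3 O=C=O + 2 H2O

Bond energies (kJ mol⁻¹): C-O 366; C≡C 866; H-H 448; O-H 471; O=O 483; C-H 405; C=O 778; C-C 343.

Reaction A:
  Bonds broken (reactants):
    C=O: 2 × 778 = 1556
    H-H: 3 × 448 = 1344
    Σ(broken) = 2900 kJ
  Bonds formed (products):
    C-H: 3 × 405 = 1215
    C-O: 1 × 366 = 366
    O-H: 3 × 471 = 1413
    Σ(formed) = 2994 kJ
  ΔH_A = 2900 − 2994 = −94 kJ
Reaction B:
  Bonds broken (reactants):
    C≡C: 1 × 866 = 866
    C-C: 1 × 343 = 343
    C-H: 4 × 405 = 1620
    O=O: 4 × 483 = 1932
    Σ(broken) = 4761 kJ
  Bonds formed (products):
    C=O: 6 × 778 = 4668
    O-H: 4 × 471 = 1884
    Σ(formed) = 6552 kJ
  ΔH_B = 4761 − 6552 = −1791 kJ
ΔH_A − ΔH_B = +1697 kJ, so reaction B has the more negative ΔH; |ΔH_A − ΔH_B| = 1697 kJ.

Reaction B, by 1697 kJ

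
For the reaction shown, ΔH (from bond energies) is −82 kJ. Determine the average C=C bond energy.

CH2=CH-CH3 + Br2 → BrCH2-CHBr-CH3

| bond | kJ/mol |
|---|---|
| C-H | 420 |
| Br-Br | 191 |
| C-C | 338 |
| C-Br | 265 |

Let D be the C=C bond energy.
Σ(broken) = 1×191 + 1×338 + 6×420 + 1×D = 3049 + D
Σ(formed) = 2×265 + 2×338 + 6×420 = 3726
ΔH = Σ(broken) − Σ(formed) = (3049 + D) − (3726) = −677 + D
Setting this equal to −82 kJ gives D = 595 kJ/mol.

D(C=C) ≈ 595 kJ/mol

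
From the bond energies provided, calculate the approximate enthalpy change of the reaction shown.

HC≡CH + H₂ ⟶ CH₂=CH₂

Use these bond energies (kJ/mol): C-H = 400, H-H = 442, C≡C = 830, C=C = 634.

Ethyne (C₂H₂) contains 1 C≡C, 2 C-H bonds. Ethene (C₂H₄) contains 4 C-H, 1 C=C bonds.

ΔH ≈ −162 kJ

Bonds broken (reactants):
  C≡C: 1 × 830 = 830
  C-H: 2 × 400 = 800
  H-H: 1 × 442 = 442
  Σ(broken) = 2072 kJ
Bonds formed (products):
  C-H: 4 × 400 = 1600
  C=C: 1 × 634 = 634
  Σ(formed) = 2234 kJ
ΔH = Σ(broken) − Σ(formed) = 2072 − 2234 = −162 kJ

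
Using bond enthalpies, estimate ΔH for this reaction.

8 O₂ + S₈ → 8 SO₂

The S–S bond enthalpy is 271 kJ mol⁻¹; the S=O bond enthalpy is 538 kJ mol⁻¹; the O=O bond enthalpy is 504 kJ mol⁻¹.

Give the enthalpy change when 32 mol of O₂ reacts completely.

Bonds broken (reactants):
  O=O: 8 × 504 = 4032
  S–S: 8 × 271 = 2168
  Σ(broken) = 6200 kJ
Bonds formed (products):
  S=O: 16 × 538 = 8608
  Σ(formed) = 8608 kJ
ΔH = Σ(broken) − Σ(formed) = 6200 − 8608 = −2408 kJ
For 4× the reaction as written: 4 × (−2408) = −9632 kJ

ΔH = −9632 kJ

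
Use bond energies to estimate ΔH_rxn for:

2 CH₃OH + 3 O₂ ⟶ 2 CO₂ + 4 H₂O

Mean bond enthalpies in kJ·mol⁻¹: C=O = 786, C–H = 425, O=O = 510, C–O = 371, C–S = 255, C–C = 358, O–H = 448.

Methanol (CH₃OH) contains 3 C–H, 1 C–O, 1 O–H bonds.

ΔH ≈ −1010 kJ

Bonds broken (reactants):
  C–H: 6 × 425 = 2550
  C–O: 2 × 371 = 742
  O–H: 2 × 448 = 896
  O=O: 3 × 510 = 1530
  Σ(broken) = 5718 kJ
Bonds formed (products):
  C=O: 4 × 786 = 3144
  O–H: 8 × 448 = 3584
  Σ(formed) = 6728 kJ
ΔH = Σ(broken) − Σ(formed) = 5718 − 6728 = −1010 kJ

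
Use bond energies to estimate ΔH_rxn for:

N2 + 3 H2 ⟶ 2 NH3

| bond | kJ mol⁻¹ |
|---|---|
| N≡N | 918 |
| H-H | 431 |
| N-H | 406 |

ΔH ≈ −225 kJ

Bonds broken (reactants):
  H-H: 3 × 431 = 1293
  N≡N: 1 × 918 = 918
  Σ(broken) = 2211 kJ
Bonds formed (products):
  N-H: 6 × 406 = 2436
  Σ(formed) = 2436 kJ
ΔH = Σ(broken) − Σ(formed) = 2211 − 2436 = −225 kJ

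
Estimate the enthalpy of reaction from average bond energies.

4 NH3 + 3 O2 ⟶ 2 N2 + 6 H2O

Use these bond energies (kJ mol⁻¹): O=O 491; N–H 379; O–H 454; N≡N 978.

ΔH ≈ −1383 kJ

Bonds broken (reactants):
  N–H: 12 × 379 = 4548
  O=O: 3 × 491 = 1473
  Σ(broken) = 6021 kJ
Bonds formed (products):
  N≡N: 2 × 978 = 1956
  O–H: 12 × 454 = 5448
  Σ(formed) = 7404 kJ
ΔH = Σ(broken) − Σ(formed) = 6021 − 7404 = −1383 kJ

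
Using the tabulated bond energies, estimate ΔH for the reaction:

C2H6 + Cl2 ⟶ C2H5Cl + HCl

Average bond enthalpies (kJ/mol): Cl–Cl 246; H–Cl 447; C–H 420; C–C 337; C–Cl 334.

Bonds broken (reactants):
  C–C: 1 × 337 = 337
  C–H: 6 × 420 = 2520
  Cl–Cl: 1 × 246 = 246
  Σ(broken) = 3103 kJ
Bonds formed (products):
  C–C: 1 × 337 = 337
  C–Cl: 1 × 334 = 334
  C–H: 5 × 420 = 2100
  H–Cl: 1 × 447 = 447
  Σ(formed) = 3218 kJ
ΔH = Σ(broken) − Σ(formed) = 3103 − 3218 = −115 kJ

ΔH ≈ −115 kJ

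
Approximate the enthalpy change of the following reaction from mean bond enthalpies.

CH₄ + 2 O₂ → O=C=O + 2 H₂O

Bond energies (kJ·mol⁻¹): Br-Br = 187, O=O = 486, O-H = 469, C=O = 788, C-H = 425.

ΔH ≈ −780 kJ

Bonds broken (reactants):
  C-H: 4 × 425 = 1700
  O=O: 2 × 486 = 972
  Σ(broken) = 2672 kJ
Bonds formed (products):
  C=O: 2 × 788 = 1576
  O-H: 4 × 469 = 1876
  Σ(formed) = 3452 kJ
ΔH = Σ(broken) − Σ(formed) = 2672 − 3452 = −780 kJ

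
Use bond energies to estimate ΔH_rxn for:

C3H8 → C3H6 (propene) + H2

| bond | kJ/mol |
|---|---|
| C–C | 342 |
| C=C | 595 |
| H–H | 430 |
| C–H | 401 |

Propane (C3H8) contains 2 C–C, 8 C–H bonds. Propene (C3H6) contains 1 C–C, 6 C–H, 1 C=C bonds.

ΔH ≈ +119 kJ

Bonds broken (reactants):
  C–C: 2 × 342 = 684
  C–H: 8 × 401 = 3208
  Σ(broken) = 3892 kJ
Bonds formed (products):
  C–C: 1 × 342 = 342
  C–H: 6 × 401 = 2406
  C=C: 1 × 595 = 595
  H–H: 1 × 430 = 430
  Σ(formed) = 3773 kJ
ΔH = Σ(broken) − Σ(formed) = 3892 − 3773 = +119 kJ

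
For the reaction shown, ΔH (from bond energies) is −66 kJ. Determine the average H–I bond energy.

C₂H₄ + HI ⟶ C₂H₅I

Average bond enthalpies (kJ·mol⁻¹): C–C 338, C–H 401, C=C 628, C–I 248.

D(H–I) ≈ 293 kJ/mol

Let D be the H–I bond energy.
Σ(broken) = 4×401 + 1×628 + 1×D = 2232 + D
Σ(formed) = 1×338 + 5×401 + 1×248 = 2591
ΔH = Σ(broken) − Σ(formed) = (2232 + D) − (2591) = −359 + D
Setting this equal to −66 kJ gives D = 293 kJ/mol.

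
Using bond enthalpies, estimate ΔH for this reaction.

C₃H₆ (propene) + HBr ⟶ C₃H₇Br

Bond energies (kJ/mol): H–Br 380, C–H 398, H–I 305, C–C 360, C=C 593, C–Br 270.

Bonds broken (reactants):
  C–C: 1 × 360 = 360
  C–H: 6 × 398 = 2388
  C=C: 1 × 593 = 593
  H–Br: 1 × 380 = 380
  Σ(broken) = 3721 kJ
Bonds formed (products):
  C–Br: 1 × 270 = 270
  C–C: 2 × 360 = 720
  C–H: 7 × 398 = 2786
  Σ(formed) = 3776 kJ
ΔH = Σ(broken) − Σ(formed) = 3721 − 3776 = −55 kJ

ΔH ≈ −55 kJ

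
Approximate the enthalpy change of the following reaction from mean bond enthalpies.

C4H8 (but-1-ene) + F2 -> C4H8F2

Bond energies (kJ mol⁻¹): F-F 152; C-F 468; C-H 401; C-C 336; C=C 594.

Bonds broken (reactants):
  C-C: 2 × 336 = 672
  C-H: 8 × 401 = 3208
  C=C: 1 × 594 = 594
  F-F: 1 × 152 = 152
  Σ(broken) = 4626 kJ
Bonds formed (products):
  C-C: 3 × 336 = 1008
  C-F: 2 × 468 = 936
  C-H: 8 × 401 = 3208
  Σ(formed) = 5152 kJ
ΔH = Σ(broken) − Σ(formed) = 4626 − 5152 = −526 kJ

ΔH ≈ −526 kJ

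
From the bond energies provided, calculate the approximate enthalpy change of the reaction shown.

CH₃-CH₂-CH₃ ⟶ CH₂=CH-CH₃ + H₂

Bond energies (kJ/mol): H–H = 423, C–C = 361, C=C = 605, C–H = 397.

Bonds broken (reactants):
  C–C: 2 × 361 = 722
  C–H: 8 × 397 = 3176
  Σ(broken) = 3898 kJ
Bonds formed (products):
  C–C: 1 × 361 = 361
  C–H: 6 × 397 = 2382
  C=C: 1 × 605 = 605
  H–H: 1 × 423 = 423
  Σ(formed) = 3771 kJ
ΔH = Σ(broken) − Σ(formed) = 3898 − 3771 = +127 kJ

ΔH ≈ +127 kJ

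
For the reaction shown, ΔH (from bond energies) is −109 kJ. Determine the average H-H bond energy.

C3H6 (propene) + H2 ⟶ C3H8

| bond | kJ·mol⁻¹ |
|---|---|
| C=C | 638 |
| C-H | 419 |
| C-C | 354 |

D(H-H) ≈ 445 kJ/mol

Let D be the H-H bond energy.
Σ(broken) = 1×354 + 6×419 + 1×638 + 1×D = 3506 + D
Σ(formed) = 2×354 + 8×419 = 4060
ΔH = Σ(broken) − Σ(formed) = (3506 + D) − (4060) = −554 + D
Setting this equal to −109 kJ gives D = 445 kJ/mol.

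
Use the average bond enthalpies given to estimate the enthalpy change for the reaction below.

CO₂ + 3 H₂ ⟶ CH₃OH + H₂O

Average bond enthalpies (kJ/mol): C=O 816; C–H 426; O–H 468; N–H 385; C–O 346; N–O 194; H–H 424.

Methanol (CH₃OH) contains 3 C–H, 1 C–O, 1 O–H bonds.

Bonds broken (reactants):
  C=O: 2 × 816 = 1632
  H–H: 3 × 424 = 1272
  Σ(broken) = 2904 kJ
Bonds formed (products):
  C–H: 3 × 426 = 1278
  C–O: 1 × 346 = 346
  O–H: 3 × 468 = 1404
  Σ(formed) = 3028 kJ
ΔH = Σ(broken) − Σ(formed) = 2904 − 3028 = −124 kJ

ΔH ≈ −124 kJ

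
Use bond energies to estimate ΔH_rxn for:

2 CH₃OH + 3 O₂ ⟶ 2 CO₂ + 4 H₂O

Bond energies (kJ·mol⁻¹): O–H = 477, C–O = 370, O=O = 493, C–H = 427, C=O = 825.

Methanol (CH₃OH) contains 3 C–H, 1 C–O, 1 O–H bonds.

ΔH ≈ −1381 kJ

Bonds broken (reactants):
  C–H: 6 × 427 = 2562
  C–O: 2 × 370 = 740
  O–H: 2 × 477 = 954
  O=O: 3 × 493 = 1479
  Σ(broken) = 5735 kJ
Bonds formed (products):
  C=O: 4 × 825 = 3300
  O–H: 8 × 477 = 3816
  Σ(formed) = 7116 kJ
ΔH = Σ(broken) − Σ(formed) = 5735 − 7116 = −1381 kJ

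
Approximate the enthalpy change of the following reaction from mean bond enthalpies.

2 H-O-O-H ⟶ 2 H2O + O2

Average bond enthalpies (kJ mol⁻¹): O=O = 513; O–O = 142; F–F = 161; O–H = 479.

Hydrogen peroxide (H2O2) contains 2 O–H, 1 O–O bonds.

Bonds broken (reactants):
  O–H: 4 × 479 = 1916
  O–O: 2 × 142 = 284
  Σ(broken) = 2200 kJ
Bonds formed (products):
  O–H: 4 × 479 = 1916
  O=O: 1 × 513 = 513
  Σ(formed) = 2429 kJ
ΔH = Σ(broken) − Σ(formed) = 2200 − 2429 = −229 kJ

ΔH ≈ −229 kJ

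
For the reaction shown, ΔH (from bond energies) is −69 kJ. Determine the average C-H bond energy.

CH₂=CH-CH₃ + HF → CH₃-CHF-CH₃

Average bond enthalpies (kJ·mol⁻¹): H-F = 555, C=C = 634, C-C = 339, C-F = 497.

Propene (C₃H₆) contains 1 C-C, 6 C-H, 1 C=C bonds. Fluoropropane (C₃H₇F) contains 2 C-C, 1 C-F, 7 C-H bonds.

Let D be the C-H bond energy.
Σ(broken) = 1×339 + 6×D + 1×634 + 1×555 = 1528 + 6D
Σ(formed) = 2×339 + 1×497 + 7×D = 1175 + 7D
ΔH = Σ(broken) − Σ(formed) = (1528 + 6D) − (1175 + 7D) = +353 − D
Setting this equal to −69 kJ gives D = 422 kJ/mol.

D(C-H) ≈ 422 kJ/mol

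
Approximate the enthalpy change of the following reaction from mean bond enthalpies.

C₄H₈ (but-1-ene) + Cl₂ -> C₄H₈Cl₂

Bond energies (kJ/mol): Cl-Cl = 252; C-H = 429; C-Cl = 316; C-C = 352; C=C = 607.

ΔH ≈ −125 kJ

Bonds broken (reactants):
  C-C: 2 × 352 = 704
  C-H: 8 × 429 = 3432
  C=C: 1 × 607 = 607
  Cl-Cl: 1 × 252 = 252
  Σ(broken) = 4995 kJ
Bonds formed (products):
  C-C: 3 × 352 = 1056
  C-Cl: 2 × 316 = 632
  C-H: 8 × 429 = 3432
  Σ(formed) = 5120 kJ
ΔH = Σ(broken) − Σ(formed) = 4995 − 5120 = −125 kJ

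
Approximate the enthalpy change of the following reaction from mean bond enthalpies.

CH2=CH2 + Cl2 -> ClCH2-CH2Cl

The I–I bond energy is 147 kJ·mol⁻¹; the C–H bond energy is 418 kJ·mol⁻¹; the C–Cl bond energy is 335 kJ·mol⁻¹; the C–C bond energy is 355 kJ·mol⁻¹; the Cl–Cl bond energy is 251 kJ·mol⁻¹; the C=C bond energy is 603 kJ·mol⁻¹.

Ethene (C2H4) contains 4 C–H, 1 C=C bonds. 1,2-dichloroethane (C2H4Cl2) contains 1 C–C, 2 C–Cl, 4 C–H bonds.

Bonds broken (reactants):
  C–H: 4 × 418 = 1672
  C=C: 1 × 603 = 603
  Cl–Cl: 1 × 251 = 251
  Σ(broken) = 2526 kJ
Bonds formed (products):
  C–C: 1 × 355 = 355
  C–Cl: 2 × 335 = 670
  C–H: 4 × 418 = 1672
  Σ(formed) = 2697 kJ
ΔH = Σ(broken) − Σ(formed) = 2526 − 2697 = −171 kJ

ΔH ≈ −171 kJ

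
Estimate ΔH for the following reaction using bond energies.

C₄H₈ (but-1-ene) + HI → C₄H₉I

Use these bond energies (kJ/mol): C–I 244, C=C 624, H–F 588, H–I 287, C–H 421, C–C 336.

Bonds broken (reactants):
  C–C: 2 × 336 = 672
  C–H: 8 × 421 = 3368
  C=C: 1 × 624 = 624
  H–I: 1 × 287 = 287
  Σ(broken) = 4951 kJ
Bonds formed (products):
  C–C: 3 × 336 = 1008
  C–H: 9 × 421 = 3789
  C–I: 1 × 244 = 244
  Σ(formed) = 5041 kJ
ΔH = Σ(broken) − Σ(formed) = 4951 − 5041 = −90 kJ

ΔH ≈ −90 kJ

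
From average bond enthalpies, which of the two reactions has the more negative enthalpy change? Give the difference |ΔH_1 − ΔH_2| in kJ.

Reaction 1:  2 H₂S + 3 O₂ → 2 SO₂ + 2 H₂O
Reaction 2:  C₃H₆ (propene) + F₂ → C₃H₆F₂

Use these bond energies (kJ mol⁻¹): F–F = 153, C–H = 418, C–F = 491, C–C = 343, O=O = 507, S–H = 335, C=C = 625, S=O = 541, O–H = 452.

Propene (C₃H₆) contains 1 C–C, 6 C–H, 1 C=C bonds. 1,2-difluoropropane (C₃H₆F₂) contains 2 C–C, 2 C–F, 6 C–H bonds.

Reaction 1:
  Bonds broken (reactants):
    O=O: 3 × 507 = 1521
    S–H: 4 × 335 = 1340
    Σ(broken) = 2861 kJ
  Bonds formed (products):
    O–H: 4 × 452 = 1808
    S=O: 4 × 541 = 2164
    Σ(formed) = 3972 kJ
  ΔH_1 = 2861 − 3972 = −1111 kJ
Reaction 2:
  Bonds broken (reactants):
    C–C: 1 × 343 = 343
    C–H: 6 × 418 = 2508
    C=C: 1 × 625 = 625
    F–F: 1 × 153 = 153
    Σ(broken) = 3629 kJ
  Bonds formed (products):
    C–C: 2 × 343 = 686
    C–F: 2 × 491 = 982
    C–H: 6 × 418 = 2508
    Σ(formed) = 4176 kJ
  ΔH_2 = 3629 − 4176 = −547 kJ
ΔH_1 − ΔH_2 = −564 kJ, so reaction 1 has the more negative ΔH; |ΔH_1 − ΔH_2| = 564 kJ.

Reaction 1, by 564 kJ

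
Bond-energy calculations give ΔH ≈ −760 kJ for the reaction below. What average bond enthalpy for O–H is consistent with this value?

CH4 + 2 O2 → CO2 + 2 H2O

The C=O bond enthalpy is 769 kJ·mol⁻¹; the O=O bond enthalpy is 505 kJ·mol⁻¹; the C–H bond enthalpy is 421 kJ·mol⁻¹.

D(O–H) ≈ 479 kJ/mol

Let D be the O–H bond energy.
Σ(broken) = 4×421 + 2×505 = 2694
Σ(formed) = 2×769 + 4×D = 1538 + 4D
ΔH = Σ(broken) − Σ(formed) = (2694) − (1538 + 4D) = +1156 − 4D
Setting this equal to −760 kJ gives 4D = 1916, so D = 479 kJ/mol.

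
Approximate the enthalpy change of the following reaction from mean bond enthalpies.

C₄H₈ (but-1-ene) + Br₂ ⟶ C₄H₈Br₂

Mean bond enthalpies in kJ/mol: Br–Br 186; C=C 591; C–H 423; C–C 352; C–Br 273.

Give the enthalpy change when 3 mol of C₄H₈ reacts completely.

ΔH = −363 kJ

Bonds broken (reactants):
  Br–Br: 1 × 186 = 186
  C–C: 2 × 352 = 704
  C–H: 8 × 423 = 3384
  C=C: 1 × 591 = 591
  Σ(broken) = 4865 kJ
Bonds formed (products):
  C–Br: 2 × 273 = 546
  C–C: 3 × 352 = 1056
  C–H: 8 × 423 = 3384
  Σ(formed) = 4986 kJ
ΔH = Σ(broken) − Σ(formed) = 4865 − 4986 = −121 kJ
For 3× the reaction as written: 3 × (−121) = −363 kJ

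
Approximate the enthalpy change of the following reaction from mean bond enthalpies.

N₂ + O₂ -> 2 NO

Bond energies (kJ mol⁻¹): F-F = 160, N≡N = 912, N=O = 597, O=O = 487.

Bonds broken (reactants):
  N≡N: 1 × 912 = 912
  O=O: 1 × 487 = 487
  Σ(broken) = 1399 kJ
Bonds formed (products):
  N=O: 2 × 597 = 1194
  Σ(formed) = 1194 kJ
ΔH = Σ(broken) − Σ(formed) = 1399 − 1194 = +205 kJ

ΔH ≈ +205 kJ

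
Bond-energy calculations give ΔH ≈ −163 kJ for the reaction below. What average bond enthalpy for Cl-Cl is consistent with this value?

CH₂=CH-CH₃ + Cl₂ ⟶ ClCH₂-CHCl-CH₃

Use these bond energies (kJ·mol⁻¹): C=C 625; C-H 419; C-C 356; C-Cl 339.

Let D be the Cl-Cl bond energy.
Σ(broken) = 1×356 + 6×419 + 1×625 + 1×D = 3495 + D
Σ(formed) = 2×356 + 2×339 + 6×419 = 3904
ΔH = Σ(broken) − Σ(formed) = (3495 + D) − (3904) = −409 + D
Setting this equal to −163 kJ gives D = 246 kJ/mol.

D(Cl-Cl) ≈ 246 kJ/mol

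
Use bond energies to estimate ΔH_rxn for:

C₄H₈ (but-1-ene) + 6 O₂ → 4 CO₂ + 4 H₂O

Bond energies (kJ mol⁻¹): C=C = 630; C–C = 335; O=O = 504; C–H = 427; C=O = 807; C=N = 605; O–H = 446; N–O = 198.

Bonds broken (reactants):
  C–C: 2 × 335 = 670
  C–H: 8 × 427 = 3416
  C=C: 1 × 630 = 630
  O=O: 6 × 504 = 3024
  Σ(broken) = 7740 kJ
Bonds formed (products):
  C=O: 8 × 807 = 6456
  O–H: 8 × 446 = 3568
  Σ(formed) = 10024 kJ
ΔH = Σ(broken) − Σ(formed) = 7740 − 10024 = −2284 kJ

ΔH ≈ −2284 kJ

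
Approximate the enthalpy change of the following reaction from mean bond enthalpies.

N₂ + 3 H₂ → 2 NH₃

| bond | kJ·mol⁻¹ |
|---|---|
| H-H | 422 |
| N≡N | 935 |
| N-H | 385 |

Bonds broken (reactants):
  H-H: 3 × 422 = 1266
  N≡N: 1 × 935 = 935
  Σ(broken) = 2201 kJ
Bonds formed (products):
  N-H: 6 × 385 = 2310
  Σ(formed) = 2310 kJ
ΔH = Σ(broken) − Σ(formed) = 2201 − 2310 = −109 kJ

ΔH ≈ −109 kJ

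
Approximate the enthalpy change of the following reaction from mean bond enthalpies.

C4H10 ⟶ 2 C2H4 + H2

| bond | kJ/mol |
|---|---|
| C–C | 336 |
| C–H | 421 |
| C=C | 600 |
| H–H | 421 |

ΔH ≈ +229 kJ

Bonds broken (reactants):
  C–C: 3 × 336 = 1008
  C–H: 10 × 421 = 4210
  Σ(broken) = 5218 kJ
Bonds formed (products):
  C–H: 8 × 421 = 3368
  C=C: 2 × 600 = 1200
  H–H: 1 × 421 = 421
  Σ(formed) = 4989 kJ
ΔH = Σ(broken) − Σ(formed) = 5218 − 4989 = +229 kJ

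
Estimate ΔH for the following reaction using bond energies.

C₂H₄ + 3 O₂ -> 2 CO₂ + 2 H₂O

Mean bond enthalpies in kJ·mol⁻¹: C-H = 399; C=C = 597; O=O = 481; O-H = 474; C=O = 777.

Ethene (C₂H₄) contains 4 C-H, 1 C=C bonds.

Bonds broken (reactants):
  C-H: 4 × 399 = 1596
  C=C: 1 × 597 = 597
  O=O: 3 × 481 = 1443
  Σ(broken) = 3636 kJ
Bonds formed (products):
  C=O: 4 × 777 = 3108
  O-H: 4 × 474 = 1896
  Σ(formed) = 5004 kJ
ΔH = Σ(broken) − Σ(formed) = 3636 − 5004 = −1368 kJ

ΔH ≈ −1368 kJ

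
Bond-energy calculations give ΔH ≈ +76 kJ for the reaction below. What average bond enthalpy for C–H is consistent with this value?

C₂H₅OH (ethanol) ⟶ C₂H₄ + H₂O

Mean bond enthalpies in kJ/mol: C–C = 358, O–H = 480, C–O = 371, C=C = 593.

Let D be the C–H bond energy.
Σ(broken) = 1×358 + 5×D + 1×371 + 1×480 = 1209 + 5D
Σ(formed) = 4×D + 1×593 + 2×480 = 1553 + 4D
ΔH = Σ(broken) − Σ(formed) = (1209 + 5D) − (1553 + 4D) = −344 + D
Setting this equal to +76 kJ gives D = 420 kJ/mol.

D(C–H) ≈ 420 kJ/mol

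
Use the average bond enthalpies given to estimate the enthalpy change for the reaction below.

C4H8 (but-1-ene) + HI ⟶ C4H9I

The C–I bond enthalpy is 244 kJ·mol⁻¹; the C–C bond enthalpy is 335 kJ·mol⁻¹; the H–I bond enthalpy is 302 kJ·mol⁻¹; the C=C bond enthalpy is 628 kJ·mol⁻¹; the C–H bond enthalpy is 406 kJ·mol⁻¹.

Bonds broken (reactants):
  C–C: 2 × 335 = 670
  C–H: 8 × 406 = 3248
  C=C: 1 × 628 = 628
  H–I: 1 × 302 = 302
  Σ(broken) = 4848 kJ
Bonds formed (products):
  C–C: 3 × 335 = 1005
  C–H: 9 × 406 = 3654
  C–I: 1 × 244 = 244
  Σ(formed) = 4903 kJ
ΔH = Σ(broken) − Σ(formed) = 4848 − 4903 = −55 kJ

ΔH ≈ −55 kJ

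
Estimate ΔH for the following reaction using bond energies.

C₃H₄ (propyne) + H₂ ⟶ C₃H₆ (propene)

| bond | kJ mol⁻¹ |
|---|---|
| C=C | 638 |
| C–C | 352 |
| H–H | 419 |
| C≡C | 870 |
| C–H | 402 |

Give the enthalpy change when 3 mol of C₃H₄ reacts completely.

Bonds broken (reactants):
  C≡C: 1 × 870 = 870
  C–C: 1 × 352 = 352
  C–H: 4 × 402 = 1608
  H–H: 1 × 419 = 419
  Σ(broken) = 3249 kJ
Bonds formed (products):
  C–C: 1 × 352 = 352
  C–H: 6 × 402 = 2412
  C=C: 1 × 638 = 638
  Σ(formed) = 3402 kJ
ΔH = Σ(broken) − Σ(formed) = 3249 − 3402 = −153 kJ
For 3× the reaction as written: 3 × (−153) = −459 kJ

ΔH = −459 kJ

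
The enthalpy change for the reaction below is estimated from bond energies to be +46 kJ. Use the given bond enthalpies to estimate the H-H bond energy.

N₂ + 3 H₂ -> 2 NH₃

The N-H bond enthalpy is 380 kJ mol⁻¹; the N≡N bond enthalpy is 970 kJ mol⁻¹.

D(H-H) ≈ 452 kJ/mol

Let D be the H-H bond energy.
Σ(broken) = 3×D + 1×970 = 970 + 3D
Σ(formed) = 6×380 = 2280
ΔH = Σ(broken) − Σ(formed) = (970 + 3D) − (2280) = −1310 + 3D
Setting this equal to +46 kJ gives 3D = 1356, so D = 452 kJ/mol.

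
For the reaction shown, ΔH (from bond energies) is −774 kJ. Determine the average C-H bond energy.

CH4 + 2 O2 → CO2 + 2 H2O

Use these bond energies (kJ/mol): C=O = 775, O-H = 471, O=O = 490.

D(C-H) ≈ 420 kJ/mol

Let D be the C-H bond energy.
Σ(broken) = 4×D + 2×490 = 980 + 4D
Σ(formed) = 2×775 + 4×471 = 3434
ΔH = Σ(broken) − Σ(formed) = (980 + 4D) − (3434) = −2454 + 4D
Setting this equal to −774 kJ gives 4D = 1680, so D = 420 kJ/mol.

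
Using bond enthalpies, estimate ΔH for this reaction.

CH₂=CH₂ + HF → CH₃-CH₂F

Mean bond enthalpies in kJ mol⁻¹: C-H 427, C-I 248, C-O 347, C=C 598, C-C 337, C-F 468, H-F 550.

ΔH ≈ −84 kJ

Bonds broken (reactants):
  C-H: 4 × 427 = 1708
  C=C: 1 × 598 = 598
  H-F: 1 × 550 = 550
  Σ(broken) = 2856 kJ
Bonds formed (products):
  C-C: 1 × 337 = 337
  C-F: 1 × 468 = 468
  C-H: 5 × 427 = 2135
  Σ(formed) = 2940 kJ
ΔH = Σ(broken) − Σ(formed) = 2856 − 2940 = −84 kJ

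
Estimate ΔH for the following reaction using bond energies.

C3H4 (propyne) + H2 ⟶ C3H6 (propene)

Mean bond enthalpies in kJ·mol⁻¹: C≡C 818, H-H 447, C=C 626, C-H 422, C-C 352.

Bonds broken (reactants):
  C≡C: 1 × 818 = 818
  C-C: 1 × 352 = 352
  C-H: 4 × 422 = 1688
  H-H: 1 × 447 = 447
  Σ(broken) = 3305 kJ
Bonds formed (products):
  C-C: 1 × 352 = 352
  C-H: 6 × 422 = 2532
  C=C: 1 × 626 = 626
  Σ(formed) = 3510 kJ
ΔH = Σ(broken) − Σ(formed) = 3305 − 3510 = −205 kJ

ΔH ≈ −205 kJ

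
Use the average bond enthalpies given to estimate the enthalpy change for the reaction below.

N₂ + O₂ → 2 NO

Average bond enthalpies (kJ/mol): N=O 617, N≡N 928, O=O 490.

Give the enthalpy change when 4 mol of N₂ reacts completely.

ΔH = +736 kJ

Bonds broken (reactants):
  N≡N: 1 × 928 = 928
  O=O: 1 × 490 = 490
  Σ(broken) = 1418 kJ
Bonds formed (products):
  N=O: 2 × 617 = 1234
  Σ(formed) = 1234 kJ
ΔH = Σ(broken) − Σ(formed) = 1418 − 1234 = +184 kJ
For 4× the reaction as written: 4 × (+184) = +736 kJ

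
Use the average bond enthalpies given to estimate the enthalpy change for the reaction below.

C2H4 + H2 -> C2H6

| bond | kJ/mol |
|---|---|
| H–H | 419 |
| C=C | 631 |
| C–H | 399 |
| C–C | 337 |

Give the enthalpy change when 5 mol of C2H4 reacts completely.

ΔH = −425 kJ

Bonds broken (reactants):
  C–H: 4 × 399 = 1596
  C=C: 1 × 631 = 631
  H–H: 1 × 419 = 419
  Σ(broken) = 2646 kJ
Bonds formed (products):
  C–C: 1 × 337 = 337
  C–H: 6 × 399 = 2394
  Σ(formed) = 2731 kJ
ΔH = Σ(broken) − Σ(formed) = 2646 − 2731 = −85 kJ
For 5× the reaction as written: 5 × (−85) = −425 kJ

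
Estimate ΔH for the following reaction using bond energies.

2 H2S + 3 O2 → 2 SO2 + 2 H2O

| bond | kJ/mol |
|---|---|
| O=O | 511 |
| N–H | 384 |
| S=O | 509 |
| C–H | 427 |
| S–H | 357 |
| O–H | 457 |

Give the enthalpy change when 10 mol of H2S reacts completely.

Bonds broken (reactants):
  O=O: 3 × 511 = 1533
  S–H: 4 × 357 = 1428
  Σ(broken) = 2961 kJ
Bonds formed (products):
  O–H: 4 × 457 = 1828
  S=O: 4 × 509 = 2036
  Σ(formed) = 3864 kJ
ΔH = Σ(broken) − Σ(formed) = 2961 − 3864 = −903 kJ
For 5× the reaction as written: 5 × (−903) = −4515 kJ

ΔH = −4515 kJ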